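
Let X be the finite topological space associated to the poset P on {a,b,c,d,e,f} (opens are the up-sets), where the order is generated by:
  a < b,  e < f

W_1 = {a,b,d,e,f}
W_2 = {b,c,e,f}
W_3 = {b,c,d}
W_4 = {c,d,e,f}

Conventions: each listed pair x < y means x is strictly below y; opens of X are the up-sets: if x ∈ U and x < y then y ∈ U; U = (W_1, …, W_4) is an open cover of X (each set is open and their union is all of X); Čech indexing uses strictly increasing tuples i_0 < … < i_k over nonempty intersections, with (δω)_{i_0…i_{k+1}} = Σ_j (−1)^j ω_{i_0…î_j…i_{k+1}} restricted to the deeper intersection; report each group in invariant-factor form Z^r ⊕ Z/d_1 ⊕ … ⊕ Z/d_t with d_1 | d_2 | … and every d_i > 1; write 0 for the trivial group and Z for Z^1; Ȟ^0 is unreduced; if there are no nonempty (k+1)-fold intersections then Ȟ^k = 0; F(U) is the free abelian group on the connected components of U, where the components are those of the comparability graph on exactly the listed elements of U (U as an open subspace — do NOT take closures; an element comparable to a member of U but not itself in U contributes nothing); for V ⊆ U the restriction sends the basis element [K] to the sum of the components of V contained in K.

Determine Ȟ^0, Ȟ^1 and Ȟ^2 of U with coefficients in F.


Ȟ^0 ≅ Z^4, Ȟ^1 ≅ 0, Ȟ^2 ≅ 0

nerve of the cover:
  W12={b,e,f} W13={b,d} W14={d,e,f} W23={b,c} W24={c,e,f} W34={c,d}
  W123={b} W124={e,f} W134={d} W234={c}
components per intersection:
  W1: {a,b} {d} {e,f}
  W2: {b} {c} {e,f}
  W3: {b} {c} {d}
  W4: {c} {d} {e,f}
  W12: {b} {e,f}
  W13: {b} {d}
  W14: {d} {e,f}
  W23: {b} {c}
  W24: {c} {e,f}
  W34: {c} {d}
  W123: {b}
  W124: {e,f}
  W134: {d}
  W234: {c}
C dims 12,12,4; δ0: rk 8, SNF 1^8; δ1: rk 4, SNF 1^4
Ȟ^0 = (12 − 8) − 0 = 4, so Ȟ^0 ≅ Z^4
Ȟ^1 = (12 − 4) − 8 = 0, so Ȟ^1 ≅ 0
Ȟ^2 = (4 − 0) − 4 = 0, so Ȟ^2 ≅ 0


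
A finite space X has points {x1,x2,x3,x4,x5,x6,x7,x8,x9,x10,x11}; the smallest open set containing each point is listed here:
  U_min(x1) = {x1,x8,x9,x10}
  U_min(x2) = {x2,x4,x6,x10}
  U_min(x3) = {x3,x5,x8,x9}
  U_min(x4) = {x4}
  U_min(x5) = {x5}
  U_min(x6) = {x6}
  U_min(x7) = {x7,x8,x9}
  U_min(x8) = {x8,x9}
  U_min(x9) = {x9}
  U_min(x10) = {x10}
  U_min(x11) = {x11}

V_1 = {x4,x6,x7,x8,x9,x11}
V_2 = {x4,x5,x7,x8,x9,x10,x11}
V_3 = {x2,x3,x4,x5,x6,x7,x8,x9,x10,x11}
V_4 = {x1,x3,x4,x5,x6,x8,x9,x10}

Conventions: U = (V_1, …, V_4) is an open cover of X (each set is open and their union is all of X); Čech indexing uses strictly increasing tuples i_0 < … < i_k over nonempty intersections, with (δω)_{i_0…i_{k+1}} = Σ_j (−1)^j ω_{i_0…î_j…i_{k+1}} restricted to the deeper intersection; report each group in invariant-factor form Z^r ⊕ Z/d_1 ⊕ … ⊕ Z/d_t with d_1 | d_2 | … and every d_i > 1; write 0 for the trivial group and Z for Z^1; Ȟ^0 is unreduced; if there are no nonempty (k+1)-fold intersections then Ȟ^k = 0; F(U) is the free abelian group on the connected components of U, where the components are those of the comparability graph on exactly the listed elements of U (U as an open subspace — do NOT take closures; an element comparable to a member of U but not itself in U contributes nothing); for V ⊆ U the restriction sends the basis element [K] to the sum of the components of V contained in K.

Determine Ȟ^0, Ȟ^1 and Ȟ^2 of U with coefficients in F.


Ȟ^0 = Z^2; Ȟ^1 = 0; Ȟ^2 = 0

nonempty intersections:
  V12={x4,x7,x8,x9,x11} V13={x4,x6,x7,x8,x9,x11} V14={x4,x6,x8,x9} V23={x4,x5,x7,x8,x9,x10,x11} V24={x4,x5,x8,x9,x10} V34={x3,x4,x5,x6,x8,x9,x10}
  V123={x4,x7,x8,x9,x11} V124={x4,x8,x9} V134={x4,x6,x8,x9} V234={x4,x5,x8,x9,x10}
  V1234={x4,x8,x9}
components per intersection:
  V1: {x4} {x6} {x7,x8,x9} {x11}
  V2: {x4} {x5} {x7,x8,x9} {x10} {x11}
  V3: {x2,x4,x6,x10} {x3,x5,x7,x8,x9} {x11}
  V4: {x1,x3,x5,x8,x9,x10} {x4} {x6}
  V12: {x4} {x7,x8,x9} {x11}
  V13: {x4} {x6} {x7,x8,x9} {x11}
  V14: {x4} {x6} {x8,x9}
  V23: {x4} {x5} {x7,x8,x9} {x10} {x11}
  V24: {x4} {x5} {x8,x9} {x10}
  V34: {x3,x5,x8,x9} {x4} {x6} {x10}
  V123: {x4} {x7,x8,x9} {x11}
  V124: {x4} {x8,x9}
  V134: {x4} {x6} {x8,x9}
  V234: {x4} {x5} {x8,x9} {x10}
  V1234: {x4} {x8,x9}
C dims 15,23,12,2; δ0: rk 13, SNF 1^13; δ1: rk 10, SNF 1^10; δ2: rk 2, SNF 1^2
Ȟ^0: (15−13)−0=2 ⇒ Z^2
Ȟ^1: (23−10)−13=0 ⇒ 0
Ȟ^2: (12−2)−10=0 ⇒ 0


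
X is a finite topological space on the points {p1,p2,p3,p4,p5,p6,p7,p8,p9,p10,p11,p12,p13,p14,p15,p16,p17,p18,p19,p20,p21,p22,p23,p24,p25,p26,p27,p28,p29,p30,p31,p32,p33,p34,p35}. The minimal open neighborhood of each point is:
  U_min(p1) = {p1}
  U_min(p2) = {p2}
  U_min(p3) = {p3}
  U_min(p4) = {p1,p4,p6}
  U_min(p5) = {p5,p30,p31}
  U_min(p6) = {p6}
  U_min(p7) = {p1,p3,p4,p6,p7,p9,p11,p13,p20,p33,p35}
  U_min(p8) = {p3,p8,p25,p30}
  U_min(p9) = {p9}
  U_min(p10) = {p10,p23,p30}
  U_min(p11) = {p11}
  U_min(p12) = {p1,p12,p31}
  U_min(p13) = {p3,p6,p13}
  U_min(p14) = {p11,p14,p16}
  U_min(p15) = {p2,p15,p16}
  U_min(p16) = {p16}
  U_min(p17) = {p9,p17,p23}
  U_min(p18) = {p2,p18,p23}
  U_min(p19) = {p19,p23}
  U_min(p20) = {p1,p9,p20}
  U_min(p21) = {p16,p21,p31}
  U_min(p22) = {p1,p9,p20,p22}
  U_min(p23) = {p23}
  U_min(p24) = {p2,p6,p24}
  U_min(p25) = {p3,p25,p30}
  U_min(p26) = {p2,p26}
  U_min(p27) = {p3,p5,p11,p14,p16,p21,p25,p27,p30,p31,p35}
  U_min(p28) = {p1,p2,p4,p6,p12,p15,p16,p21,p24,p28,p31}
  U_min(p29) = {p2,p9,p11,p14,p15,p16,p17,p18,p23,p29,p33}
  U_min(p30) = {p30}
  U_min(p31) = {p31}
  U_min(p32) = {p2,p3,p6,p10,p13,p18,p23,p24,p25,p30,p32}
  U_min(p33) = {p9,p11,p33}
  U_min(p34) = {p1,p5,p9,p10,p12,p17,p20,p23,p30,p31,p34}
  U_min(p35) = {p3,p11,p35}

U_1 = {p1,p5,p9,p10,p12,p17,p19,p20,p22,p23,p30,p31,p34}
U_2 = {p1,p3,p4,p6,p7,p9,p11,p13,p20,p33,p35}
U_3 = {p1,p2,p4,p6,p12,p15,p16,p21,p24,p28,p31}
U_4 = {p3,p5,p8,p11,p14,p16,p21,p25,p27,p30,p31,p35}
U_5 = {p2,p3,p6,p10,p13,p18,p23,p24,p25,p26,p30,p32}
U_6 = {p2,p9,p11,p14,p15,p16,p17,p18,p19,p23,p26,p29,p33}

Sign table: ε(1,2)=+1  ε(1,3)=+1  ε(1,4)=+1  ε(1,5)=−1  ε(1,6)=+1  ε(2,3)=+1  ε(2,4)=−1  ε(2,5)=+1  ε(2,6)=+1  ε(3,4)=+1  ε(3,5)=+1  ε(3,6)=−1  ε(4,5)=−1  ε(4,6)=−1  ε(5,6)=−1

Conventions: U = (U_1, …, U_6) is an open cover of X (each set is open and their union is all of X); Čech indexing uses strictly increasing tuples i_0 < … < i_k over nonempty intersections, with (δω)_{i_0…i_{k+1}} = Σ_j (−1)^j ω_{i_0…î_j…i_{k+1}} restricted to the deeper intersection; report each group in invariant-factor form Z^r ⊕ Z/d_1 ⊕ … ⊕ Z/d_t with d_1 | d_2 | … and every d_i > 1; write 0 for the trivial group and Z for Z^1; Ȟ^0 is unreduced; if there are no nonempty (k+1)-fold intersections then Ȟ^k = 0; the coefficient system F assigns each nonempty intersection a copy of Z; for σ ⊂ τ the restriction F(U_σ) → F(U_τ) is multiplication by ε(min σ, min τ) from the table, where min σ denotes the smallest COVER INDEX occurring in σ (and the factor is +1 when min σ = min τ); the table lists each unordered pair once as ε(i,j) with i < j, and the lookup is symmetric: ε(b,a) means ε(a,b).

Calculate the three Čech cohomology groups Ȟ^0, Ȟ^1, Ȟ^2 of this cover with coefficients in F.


nonempty intersections:
  U12={p1,p9,p20} U13={p1,p12,p31} U14={p5,p30,p31} U15={p10,p23,p30} U16={p9,p17,p19,p23} U23={p1,p4,p6} U24={p3,p11,p35} U25={p3,p6,p13} U26={p9,p11,p33} U34={p16,p21,p31} U35={p2,p6,p24} U36={p2,p15,p16} U45={p3,p25,p30} U46={p11,p14,p16} U56={p2,p18,p23,p26}
  U123={p1} U126={p9} U134={p31} U145={p30} U156={p23} U235={p6} U245={p3} U246={p11} U346={p16} U356={p2}
C dims 6,15,10; δ0: rk 6, SNF 1^5·2; δ1: rk 9, SNF 1^9
Ȟ^0: (6−6)−0=0 ⇒ 0
Ȟ^1: (15−9)−6=0 plus torsion [2] ⇒ Z/2
Ȟ^2: (10−0)−9=1 ⇒ Z

Ȟ^0 ≅ 0; Ȟ^1 ≅ Z/2; Ȟ^2 ≅ Z


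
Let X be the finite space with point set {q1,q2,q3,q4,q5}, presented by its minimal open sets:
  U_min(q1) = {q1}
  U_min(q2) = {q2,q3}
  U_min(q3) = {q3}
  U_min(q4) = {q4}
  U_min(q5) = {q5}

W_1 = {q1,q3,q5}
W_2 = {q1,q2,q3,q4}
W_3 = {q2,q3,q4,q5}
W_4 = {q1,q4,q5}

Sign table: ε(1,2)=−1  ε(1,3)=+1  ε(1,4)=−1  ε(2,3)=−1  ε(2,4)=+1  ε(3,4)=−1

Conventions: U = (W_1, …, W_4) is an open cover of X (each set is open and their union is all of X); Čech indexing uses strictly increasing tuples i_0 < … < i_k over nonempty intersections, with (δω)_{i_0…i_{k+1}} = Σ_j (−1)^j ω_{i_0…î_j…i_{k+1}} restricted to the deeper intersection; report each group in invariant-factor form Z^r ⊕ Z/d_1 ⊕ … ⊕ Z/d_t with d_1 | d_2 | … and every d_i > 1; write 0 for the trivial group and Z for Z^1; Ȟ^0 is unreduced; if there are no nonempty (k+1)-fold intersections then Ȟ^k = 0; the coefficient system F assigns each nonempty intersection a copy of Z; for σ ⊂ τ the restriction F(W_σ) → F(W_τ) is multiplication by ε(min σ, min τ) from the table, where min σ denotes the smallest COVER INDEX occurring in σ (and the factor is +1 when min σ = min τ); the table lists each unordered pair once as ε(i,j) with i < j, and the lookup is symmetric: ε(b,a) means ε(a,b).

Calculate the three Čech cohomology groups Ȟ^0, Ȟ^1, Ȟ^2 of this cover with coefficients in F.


nonempty intersections:
  W12={q1,q3} W13={q3,q5} W14={q1,q5} W23={q2,q3,q4} W24={q1,q4} W34={q4,q5}
  W123={q3} W124={q1} W134={q5} W234={q4}
C dims 4,6,4; δ0: rk 3, SNF 1^3; δ1: rk 3, SNF 1^3
Ȟ^0: (4−3)−0=1 ⇒ Z
Ȟ^1: (6−3)−3=0 ⇒ 0
Ȟ^2: (4−0)−3=1 ⇒ Z

Ȟ^0 ≅ Z, Ȟ^1 ≅ 0 and Ȟ^2 ≅ Z


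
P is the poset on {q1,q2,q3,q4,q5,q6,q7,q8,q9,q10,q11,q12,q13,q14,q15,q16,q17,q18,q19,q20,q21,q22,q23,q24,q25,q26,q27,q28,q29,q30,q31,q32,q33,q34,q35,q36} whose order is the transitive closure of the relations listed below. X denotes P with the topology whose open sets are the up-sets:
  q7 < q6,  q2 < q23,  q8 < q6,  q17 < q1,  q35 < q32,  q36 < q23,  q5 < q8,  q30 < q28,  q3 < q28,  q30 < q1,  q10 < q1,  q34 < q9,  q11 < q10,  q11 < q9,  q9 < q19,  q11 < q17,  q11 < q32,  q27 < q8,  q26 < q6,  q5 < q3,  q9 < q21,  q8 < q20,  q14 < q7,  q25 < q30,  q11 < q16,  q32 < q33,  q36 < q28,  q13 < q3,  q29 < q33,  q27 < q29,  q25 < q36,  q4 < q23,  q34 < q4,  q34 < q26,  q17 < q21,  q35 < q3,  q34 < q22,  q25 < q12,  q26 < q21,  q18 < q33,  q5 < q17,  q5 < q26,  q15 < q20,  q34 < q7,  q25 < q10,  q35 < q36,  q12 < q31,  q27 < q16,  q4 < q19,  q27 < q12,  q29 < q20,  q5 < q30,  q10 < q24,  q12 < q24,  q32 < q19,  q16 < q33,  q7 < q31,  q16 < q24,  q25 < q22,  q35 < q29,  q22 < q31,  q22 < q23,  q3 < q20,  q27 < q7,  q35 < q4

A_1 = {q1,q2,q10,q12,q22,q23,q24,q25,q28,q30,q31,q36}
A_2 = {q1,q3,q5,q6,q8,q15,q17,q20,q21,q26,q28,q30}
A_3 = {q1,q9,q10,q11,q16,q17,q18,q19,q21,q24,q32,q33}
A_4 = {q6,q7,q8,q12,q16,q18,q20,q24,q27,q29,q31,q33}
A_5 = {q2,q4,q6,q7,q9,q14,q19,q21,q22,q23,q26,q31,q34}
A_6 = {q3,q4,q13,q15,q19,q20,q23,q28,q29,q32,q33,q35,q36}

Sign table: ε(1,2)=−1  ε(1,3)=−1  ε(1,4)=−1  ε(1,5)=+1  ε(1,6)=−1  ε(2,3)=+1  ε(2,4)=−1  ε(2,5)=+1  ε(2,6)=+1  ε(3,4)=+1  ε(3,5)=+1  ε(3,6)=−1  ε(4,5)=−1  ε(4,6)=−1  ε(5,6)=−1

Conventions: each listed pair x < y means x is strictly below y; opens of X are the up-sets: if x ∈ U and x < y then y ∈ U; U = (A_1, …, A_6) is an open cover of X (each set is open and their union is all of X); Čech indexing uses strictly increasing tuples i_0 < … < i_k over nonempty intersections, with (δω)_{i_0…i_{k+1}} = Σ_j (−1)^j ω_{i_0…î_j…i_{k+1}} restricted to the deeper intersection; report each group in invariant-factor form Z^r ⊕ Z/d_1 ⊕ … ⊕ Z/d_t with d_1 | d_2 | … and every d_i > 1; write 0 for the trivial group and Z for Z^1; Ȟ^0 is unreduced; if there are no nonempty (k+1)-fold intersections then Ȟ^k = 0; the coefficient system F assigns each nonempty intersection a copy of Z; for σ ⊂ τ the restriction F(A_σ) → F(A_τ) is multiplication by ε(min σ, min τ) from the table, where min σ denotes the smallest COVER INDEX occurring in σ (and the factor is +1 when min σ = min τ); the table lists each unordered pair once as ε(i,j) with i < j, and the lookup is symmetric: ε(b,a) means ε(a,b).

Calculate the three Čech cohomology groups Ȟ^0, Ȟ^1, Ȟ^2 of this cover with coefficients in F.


Ȟ^0 ≅ 0,  Ȟ^1 ≅ Z/2,  Ȟ^2 ≅ Z

nerve of the cover:
  A12={q1,q28,q30} A13={q1,q10,q24} A14={q12,q24,q31} A15={q2,q22,q23,q31} A16={q23,q28,q36} A23={q1,q17,q21} A24={q6,q8,q20} A25={q6,q21,q26} A26={q3,q15,q20,q28} A34={q16,q18,q24,q33} A35={q9,q19,q21} A36={q19,q32,q33} A45={q6,q7,q31} A46={q20,q29,q33} A56={q4,q19,q23}
  A123={q1} A126={q28} A134={q24} A145={q31} A156={q23} A235={q21} A245={q6} A246={q20} A346={q33} A356={q19}
C dims 6,15,10; δ0: rk 6, SNF 1^5·2; δ1: rk 9, SNF 1^9
Ȟ^0 = (6 − 6) − 0 = 0, so Ȟ^0 ≅ 0
Ȟ^1 = (15 − 9) − 6 = 0 plus torsion [2], so Ȟ^1 ≅ Z/2
Ȟ^2 = (10 − 0) − 9 = 1, so Ȟ^2 ≅ Z


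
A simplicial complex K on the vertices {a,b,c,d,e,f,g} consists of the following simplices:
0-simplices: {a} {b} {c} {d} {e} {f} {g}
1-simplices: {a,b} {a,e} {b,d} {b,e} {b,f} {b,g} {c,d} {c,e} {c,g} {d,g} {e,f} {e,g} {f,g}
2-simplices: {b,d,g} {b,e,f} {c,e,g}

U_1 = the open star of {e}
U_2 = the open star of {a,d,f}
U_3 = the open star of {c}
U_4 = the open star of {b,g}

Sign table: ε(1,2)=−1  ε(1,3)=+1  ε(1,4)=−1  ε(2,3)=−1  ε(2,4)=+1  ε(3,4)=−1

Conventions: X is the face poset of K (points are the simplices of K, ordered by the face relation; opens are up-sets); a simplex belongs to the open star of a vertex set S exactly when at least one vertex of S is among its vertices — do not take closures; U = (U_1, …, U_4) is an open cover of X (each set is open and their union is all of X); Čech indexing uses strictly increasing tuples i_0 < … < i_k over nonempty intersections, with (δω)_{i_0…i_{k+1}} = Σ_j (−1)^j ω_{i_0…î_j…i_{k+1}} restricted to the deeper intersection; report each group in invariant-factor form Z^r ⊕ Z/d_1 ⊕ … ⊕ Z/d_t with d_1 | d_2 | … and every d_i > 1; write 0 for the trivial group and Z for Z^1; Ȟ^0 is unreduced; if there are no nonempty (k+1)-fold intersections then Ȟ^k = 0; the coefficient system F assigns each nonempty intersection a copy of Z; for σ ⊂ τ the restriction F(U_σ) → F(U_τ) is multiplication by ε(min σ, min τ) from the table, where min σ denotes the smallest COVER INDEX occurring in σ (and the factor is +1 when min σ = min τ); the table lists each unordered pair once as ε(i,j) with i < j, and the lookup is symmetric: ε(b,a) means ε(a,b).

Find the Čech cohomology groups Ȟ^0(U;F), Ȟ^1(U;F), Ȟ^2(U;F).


nonempty intersections:
  U1={{e},{a,e},{b,e},{c,e},{e,f},{e,g},{b,e,f},{c,e,g}} U2={{a},{d},{f},{a,b},{a,e},{b,d},{b,f},{c,d},{d,g},{e,f},{f,g},{b,d,g},{b,e,f}} U3={{c},{c,d},{c,e},{c,g},{c,e,g}} U4={{b},{g},{a,b},{b,d},{b,e},{b,f},{b,g},{c,g},{d,g},{e,g},{f,g},{b,d,g},{b,e,f},{c,e,g}}
  U12={{a,e},{e,f},{b,e,f}} U13={{c,e},{c,e,g}} U14={{b,e},{e,g},{b,e,f},{c,e,g}} U23={{c,d}} U24={{a,b},{b,d},{b,f},{d,g},{f,g},{b,d,g},{b,e,f}} U34={{c,g},{c,e,g}}
  U124={{b,e,f}} U134={{c,e,g}}
C dims 4,6,2; δ0: rk 3, SNF 1^3; δ1: rk 2, SNF 1^2
Ȟ^0: (4−3)−0=1 ⇒ Z
Ȟ^1: (6−2)−3=1 ⇒ Z
Ȟ^2: (2−0)−2=0 ⇒ 0

Ȟ^0 = Z; Ȟ^1 = Z; Ȟ^2 = 0


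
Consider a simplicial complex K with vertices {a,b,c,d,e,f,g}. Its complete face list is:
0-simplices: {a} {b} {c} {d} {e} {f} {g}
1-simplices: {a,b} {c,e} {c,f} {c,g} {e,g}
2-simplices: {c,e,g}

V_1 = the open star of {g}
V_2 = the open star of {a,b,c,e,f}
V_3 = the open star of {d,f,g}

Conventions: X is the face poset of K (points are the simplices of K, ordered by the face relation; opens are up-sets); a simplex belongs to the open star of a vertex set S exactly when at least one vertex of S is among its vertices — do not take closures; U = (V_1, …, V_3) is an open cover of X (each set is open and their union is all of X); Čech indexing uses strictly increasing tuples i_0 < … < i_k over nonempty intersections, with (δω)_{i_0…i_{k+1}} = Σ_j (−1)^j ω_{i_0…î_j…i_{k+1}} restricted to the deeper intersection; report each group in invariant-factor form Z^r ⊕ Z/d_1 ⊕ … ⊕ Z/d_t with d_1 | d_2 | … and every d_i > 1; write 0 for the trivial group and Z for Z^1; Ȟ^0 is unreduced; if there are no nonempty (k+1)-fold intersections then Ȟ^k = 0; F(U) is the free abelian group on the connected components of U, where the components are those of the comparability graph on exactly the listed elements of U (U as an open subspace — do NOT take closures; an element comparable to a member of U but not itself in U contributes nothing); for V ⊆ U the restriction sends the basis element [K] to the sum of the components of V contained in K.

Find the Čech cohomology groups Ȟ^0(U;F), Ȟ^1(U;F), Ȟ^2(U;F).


nonempty intersections:
  V1={{g},{c,g},{e,g},{c,e,g}} V2={{a},{b},{c},{e},{f},{a,b},{c,e},{c,f},{c,g},{e,g},{c,e,g}} V3={{d},{f},{g},{c,f},{c,g},{e,g},{c,e,g}}
  V12={{c,g},{e,g},{c,e,g}} V13={{g},{c,g},{e,g},{c,e,g}} V23={{f},{c,f},{c,g},{e,g},{c,e,g}}
  V123={{c,g},{e,g},{c,e,g}}
components per intersection:
  V1: {{g},{c,g},{e,g},{c,e,g}}
  V2: {{a},{b},{a,b}} {{c},{e},{f},{c,e},{c,f},{c,g},{e,g},{c,e,g}}
  V3: {{d}} {{f},{c,f}} {{g},{c,g},{e,g},{c,e,g}}
  V12: {{c,g},{e,g},{c,e,g}}
  V13: {{g},{c,g},{e,g},{c,e,g}}
  V23: {{f},{c,f}} {{c,g},{e,g},{c,e,g}}
  V123: {{c,g},{e,g},{c,e,g}}
C dims 6,4,1; δ0: rk 3, SNF 1^3; δ1: rk 1, SNF 1^1
Ȟ^0: (6−3)−0=3 ⇒ Z^3
Ȟ^1: (4−1)−3=0 ⇒ 0
Ȟ^2: (1−0)−1=0 ⇒ 0

Ȟ^0 = Z^3, Ȟ^1 = 0 and Ȟ^2 = 0


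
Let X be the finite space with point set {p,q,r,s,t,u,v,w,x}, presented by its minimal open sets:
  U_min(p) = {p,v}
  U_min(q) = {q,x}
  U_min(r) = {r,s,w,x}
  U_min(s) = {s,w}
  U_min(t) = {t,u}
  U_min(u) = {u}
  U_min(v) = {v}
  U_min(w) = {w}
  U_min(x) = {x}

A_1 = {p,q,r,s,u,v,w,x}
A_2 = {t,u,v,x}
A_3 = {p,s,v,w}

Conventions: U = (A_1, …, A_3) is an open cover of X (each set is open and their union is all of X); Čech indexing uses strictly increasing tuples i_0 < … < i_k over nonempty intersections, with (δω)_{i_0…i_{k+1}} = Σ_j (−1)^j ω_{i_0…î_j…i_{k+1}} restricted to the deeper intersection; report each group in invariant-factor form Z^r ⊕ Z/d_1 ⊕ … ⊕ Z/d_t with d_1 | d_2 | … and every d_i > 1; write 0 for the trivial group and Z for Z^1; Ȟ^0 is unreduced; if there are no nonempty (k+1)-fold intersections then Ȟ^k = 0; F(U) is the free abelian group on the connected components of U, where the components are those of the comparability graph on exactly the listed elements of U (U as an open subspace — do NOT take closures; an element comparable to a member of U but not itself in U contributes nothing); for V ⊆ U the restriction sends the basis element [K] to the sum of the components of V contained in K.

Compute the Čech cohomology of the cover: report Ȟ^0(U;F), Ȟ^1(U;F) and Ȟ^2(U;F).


nonempty intersections:
  A12={u,v,x} A13={p,s,v,w} A23={v}
  A123={v}
components per intersection:
  A1: {p,v} {q,r,s,w,x} {u}
  A2: {t,u} {v} {x}
  A3: {p,v} {s,w}
  A12: {u} {v} {x}
  A13: {p,v} {s,w}
  A23: {v}
  A123: {v}
C dims 8,6,1; δ0: rk 5, SNF 1^5; δ1: rk 1, SNF 1^1
Ȟ^0: (8−5)−0=3 ⇒ Z^3
Ȟ^1: (6−1)−5=0 ⇒ 0
Ȟ^2: (1−0)−1=0 ⇒ 0

Ȟ^0 ≅ Z^3, Ȟ^1 ≅ 0, Ȟ^2 ≅ 0


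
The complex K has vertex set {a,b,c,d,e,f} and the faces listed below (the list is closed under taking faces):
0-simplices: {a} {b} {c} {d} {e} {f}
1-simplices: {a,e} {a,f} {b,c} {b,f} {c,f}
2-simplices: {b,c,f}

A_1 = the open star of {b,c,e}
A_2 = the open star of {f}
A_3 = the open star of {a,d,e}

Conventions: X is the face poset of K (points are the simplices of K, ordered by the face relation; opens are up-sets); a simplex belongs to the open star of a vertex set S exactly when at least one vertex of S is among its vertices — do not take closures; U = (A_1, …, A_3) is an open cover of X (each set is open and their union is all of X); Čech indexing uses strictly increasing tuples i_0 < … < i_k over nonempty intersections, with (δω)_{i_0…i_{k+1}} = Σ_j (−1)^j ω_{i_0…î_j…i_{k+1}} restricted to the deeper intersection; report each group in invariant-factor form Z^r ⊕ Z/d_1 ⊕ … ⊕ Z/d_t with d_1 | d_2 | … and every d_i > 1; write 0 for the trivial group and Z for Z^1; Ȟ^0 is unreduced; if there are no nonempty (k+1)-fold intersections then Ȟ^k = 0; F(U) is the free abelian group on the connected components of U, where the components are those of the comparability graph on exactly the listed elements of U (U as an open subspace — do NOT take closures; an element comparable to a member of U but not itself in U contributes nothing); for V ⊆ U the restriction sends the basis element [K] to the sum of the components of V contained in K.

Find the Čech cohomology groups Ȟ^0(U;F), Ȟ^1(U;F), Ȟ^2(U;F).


Ȟ^0 = Z^2, Ȟ^1 = 0, Ȟ^2 = 0

nonempty intersections:
  A1={{b},{c},{e},{a,e},{b,c},{b,f},{c,f},{b,c,f}} A2={{f},{a,f},{b,f},{c,f},{b,c,f}} A3={{a},{d},{e},{a,e},{a,f}}
  A12={{b,f},{c,f},{b,c,f}} A13={{e},{a,e}} A23={{a,f}}
components per intersection:
  A1: {{b},{c},{b,c},{b,f},{c,f},{b,c,f}} {{e},{a,e}}
  A2: {{f},{a,f},{b,f},{c,f},{b,c,f}}
  A3: {{a},{e},{a,e},{a,f}} {{d}}
  A12: {{b,f},{c,f},{b,c,f}}
  A13: {{e},{a,e}}
  A23: {{a,f}}
C dims 5,3; δ0: rk 3, SNF 1^3
Ȟ^0: (5−3)−0=2 ⇒ Z^2
Ȟ^1: (3−0)−3=0 ⇒ 0
Ȟ^2: (0−0)−0=0 ⇒ 0


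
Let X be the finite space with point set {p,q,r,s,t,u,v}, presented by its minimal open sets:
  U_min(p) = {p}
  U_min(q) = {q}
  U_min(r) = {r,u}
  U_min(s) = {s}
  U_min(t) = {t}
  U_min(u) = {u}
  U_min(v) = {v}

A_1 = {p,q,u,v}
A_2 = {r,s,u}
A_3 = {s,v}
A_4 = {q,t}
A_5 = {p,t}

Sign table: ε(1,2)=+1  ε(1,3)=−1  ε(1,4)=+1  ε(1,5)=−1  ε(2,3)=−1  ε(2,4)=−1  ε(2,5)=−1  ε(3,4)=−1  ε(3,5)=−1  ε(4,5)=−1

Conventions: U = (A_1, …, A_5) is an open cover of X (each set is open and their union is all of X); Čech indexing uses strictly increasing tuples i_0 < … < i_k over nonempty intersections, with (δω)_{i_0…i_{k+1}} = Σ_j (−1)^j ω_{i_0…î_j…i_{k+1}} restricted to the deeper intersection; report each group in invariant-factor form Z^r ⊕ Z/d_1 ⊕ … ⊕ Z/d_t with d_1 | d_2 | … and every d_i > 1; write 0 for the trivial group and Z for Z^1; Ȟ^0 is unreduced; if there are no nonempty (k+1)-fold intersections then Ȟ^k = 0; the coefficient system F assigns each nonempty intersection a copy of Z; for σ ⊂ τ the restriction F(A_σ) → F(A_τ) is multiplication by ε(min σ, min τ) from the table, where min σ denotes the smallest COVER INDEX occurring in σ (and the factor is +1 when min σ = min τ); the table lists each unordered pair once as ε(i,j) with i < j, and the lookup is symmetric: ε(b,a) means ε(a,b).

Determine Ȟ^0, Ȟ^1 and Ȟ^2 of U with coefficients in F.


nonempty overlaps:
  A12={u} A13={v} A14={q} A15={p} A23={s} A45={t}
C dims 5,6; δ0: rk 4, SNF 1^4
degree 0: 5−4−0 = 1 → Ȟ^0 ≅ Z
degree 1: 6−0−4 = 2 → Ȟ^1 ≅ Z^2
degree 2: 0−0−0 = 0 → Ȟ^2 ≅ 0

Ȟ^0 = Z; Ȟ^1 = Z^2; Ȟ^2 = 0


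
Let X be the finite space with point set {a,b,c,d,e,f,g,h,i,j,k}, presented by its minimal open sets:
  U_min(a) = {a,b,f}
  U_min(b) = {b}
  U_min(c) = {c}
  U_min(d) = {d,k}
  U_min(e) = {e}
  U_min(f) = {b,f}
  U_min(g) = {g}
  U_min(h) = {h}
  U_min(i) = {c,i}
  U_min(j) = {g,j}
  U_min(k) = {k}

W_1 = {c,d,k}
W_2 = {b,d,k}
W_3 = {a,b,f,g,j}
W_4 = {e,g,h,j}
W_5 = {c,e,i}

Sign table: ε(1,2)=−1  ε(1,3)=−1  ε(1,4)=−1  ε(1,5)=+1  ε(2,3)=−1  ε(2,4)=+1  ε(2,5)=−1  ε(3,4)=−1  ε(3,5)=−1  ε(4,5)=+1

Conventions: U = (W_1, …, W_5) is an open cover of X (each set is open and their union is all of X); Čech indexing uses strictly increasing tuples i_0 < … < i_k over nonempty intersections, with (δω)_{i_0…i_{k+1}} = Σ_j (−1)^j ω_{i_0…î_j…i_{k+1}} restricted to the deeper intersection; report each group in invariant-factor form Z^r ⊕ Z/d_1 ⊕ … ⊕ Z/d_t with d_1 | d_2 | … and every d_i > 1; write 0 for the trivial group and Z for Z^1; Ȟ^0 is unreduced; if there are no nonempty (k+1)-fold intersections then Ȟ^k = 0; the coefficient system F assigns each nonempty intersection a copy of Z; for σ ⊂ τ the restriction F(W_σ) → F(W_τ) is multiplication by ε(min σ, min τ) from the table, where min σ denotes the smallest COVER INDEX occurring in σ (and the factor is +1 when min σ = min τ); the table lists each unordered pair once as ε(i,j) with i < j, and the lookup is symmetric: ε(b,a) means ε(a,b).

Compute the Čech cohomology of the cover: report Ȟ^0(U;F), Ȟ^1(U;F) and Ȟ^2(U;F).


cover nerve:
  W12={d,k} W15={c} W23={b} W34={g,j} W45={e}
C dims 5,5; δ0: rk 5, SNF 1^4·2
Ȟ^0: (5−5)−0=0 ⇒ 0
Ȟ^1: (5−0)−5=0 plus torsion [2] ⇒ Z/2
Ȟ^2: (0−0)−0=0 ⇒ 0

Ȟ^0 ≅ 0, Ȟ^1 ≅ Z/2, Ȟ^2 ≅ 0


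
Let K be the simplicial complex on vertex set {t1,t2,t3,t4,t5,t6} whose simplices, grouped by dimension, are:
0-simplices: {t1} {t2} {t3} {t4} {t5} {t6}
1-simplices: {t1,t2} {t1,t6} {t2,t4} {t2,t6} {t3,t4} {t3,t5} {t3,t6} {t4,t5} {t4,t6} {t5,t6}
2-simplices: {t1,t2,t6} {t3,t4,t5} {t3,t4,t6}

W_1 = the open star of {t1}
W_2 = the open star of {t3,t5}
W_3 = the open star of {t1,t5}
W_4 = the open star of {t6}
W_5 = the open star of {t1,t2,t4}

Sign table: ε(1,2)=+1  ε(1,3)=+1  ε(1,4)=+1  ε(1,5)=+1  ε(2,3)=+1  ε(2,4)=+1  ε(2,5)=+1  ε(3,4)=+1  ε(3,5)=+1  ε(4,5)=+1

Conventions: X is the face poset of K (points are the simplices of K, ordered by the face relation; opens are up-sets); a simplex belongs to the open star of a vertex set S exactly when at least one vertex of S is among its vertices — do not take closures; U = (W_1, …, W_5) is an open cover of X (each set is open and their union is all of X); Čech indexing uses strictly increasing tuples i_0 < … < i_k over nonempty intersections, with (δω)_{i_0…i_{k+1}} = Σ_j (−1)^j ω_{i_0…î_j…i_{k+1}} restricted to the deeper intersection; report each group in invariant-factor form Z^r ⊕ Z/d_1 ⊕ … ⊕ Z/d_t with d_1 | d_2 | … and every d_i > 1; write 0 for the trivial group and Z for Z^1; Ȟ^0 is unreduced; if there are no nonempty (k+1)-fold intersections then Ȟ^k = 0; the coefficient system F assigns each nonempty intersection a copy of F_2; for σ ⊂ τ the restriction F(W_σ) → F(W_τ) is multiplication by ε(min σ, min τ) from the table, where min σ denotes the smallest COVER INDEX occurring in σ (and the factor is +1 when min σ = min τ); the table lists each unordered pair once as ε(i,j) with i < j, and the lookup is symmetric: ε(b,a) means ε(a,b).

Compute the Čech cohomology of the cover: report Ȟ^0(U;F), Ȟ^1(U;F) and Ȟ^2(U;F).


Ȟ^0 = Z/2; Ȟ^1 = 0; Ȟ^2 = Z/2

cover nerve:
  W1={{t1},{t1,t2},{t1,t6},{t1,t2,t6}} W2={{t3},{t5},{t3,t4},{t3,t5},{t3,t6},{t4,t5},{t5,t6},{t3,t4,t5},{t3,t4,t6}} W3={{t1},{t5},{t1,t2},{t1,t6},{t3,t5},{t4,t5},{t5,t6},{t1,t2,t6},{t3,t4,t5}} W4={{t6},{t1,t6},{t2,t6},{t3,t6},{t4,t6},{t5,t6},{t1,t2,t6},{t3,t4,t6}} W5={{t1},{t2},{t4},{t1,t2},{t1,t6},{t2,t4},{t2,t6},{t3,t4},{t4,t5},{t4,t6},{t1,t2,t6},{t3,t4,t5},{t3,t4,t6}}
  W13={{t1},{t1,t2},{t1,t6},{t1,t2,t6}} W14={{t1,t6},{t1,t2,t6}} W15={{t1},{t1,t2},{t1,t6},{t1,t2,t6}} W23={{t5},{t3,t5},{t4,t5},{t5,t6},{t3,t4,t5}} W24={{t3,t6},{t5,t6},{t3,t4,t6}} W25={{t3,t4},{t4,t5},{t3,t4,t5},{t3,t4,t6}} W34={{t1,t6},{t5,t6},{t1,t2,t6}} W35={{t1},{t1,t2},{t1,t6},{t4,t5},{t1,t2,t6},{t3,t4,t5}} W45={{t1,t6},{t2,t6},{t4,t6},{t1,t2,t6},{t3,t4,t6}}
  W134={{t1,t6},{t1,t2,t6}} W135={{t1},{t1,t2},{t1,t6},{t1,t2,t6}} W145={{t1,t6},{t1,t2,t6}} W234={{t5,t6}} W235={{t4,t5},{t3,t4,t5}} W245={{t3,t4,t6}} W345={{t1,t6},{t1,t2,t6}}
  W1345={{t1,t6},{t1,t2,t6}}
C dims 5,9,7,1; δ0: rk_F2 4; δ1: rk_F2 5; δ2: rk_F2 1
Ȟ^0: (5−4)−0=1 ⇒ Z/2
Ȟ^1: (9−5)−4=0 ⇒ 0
Ȟ^2: (7−1)−5=1 ⇒ Z/2


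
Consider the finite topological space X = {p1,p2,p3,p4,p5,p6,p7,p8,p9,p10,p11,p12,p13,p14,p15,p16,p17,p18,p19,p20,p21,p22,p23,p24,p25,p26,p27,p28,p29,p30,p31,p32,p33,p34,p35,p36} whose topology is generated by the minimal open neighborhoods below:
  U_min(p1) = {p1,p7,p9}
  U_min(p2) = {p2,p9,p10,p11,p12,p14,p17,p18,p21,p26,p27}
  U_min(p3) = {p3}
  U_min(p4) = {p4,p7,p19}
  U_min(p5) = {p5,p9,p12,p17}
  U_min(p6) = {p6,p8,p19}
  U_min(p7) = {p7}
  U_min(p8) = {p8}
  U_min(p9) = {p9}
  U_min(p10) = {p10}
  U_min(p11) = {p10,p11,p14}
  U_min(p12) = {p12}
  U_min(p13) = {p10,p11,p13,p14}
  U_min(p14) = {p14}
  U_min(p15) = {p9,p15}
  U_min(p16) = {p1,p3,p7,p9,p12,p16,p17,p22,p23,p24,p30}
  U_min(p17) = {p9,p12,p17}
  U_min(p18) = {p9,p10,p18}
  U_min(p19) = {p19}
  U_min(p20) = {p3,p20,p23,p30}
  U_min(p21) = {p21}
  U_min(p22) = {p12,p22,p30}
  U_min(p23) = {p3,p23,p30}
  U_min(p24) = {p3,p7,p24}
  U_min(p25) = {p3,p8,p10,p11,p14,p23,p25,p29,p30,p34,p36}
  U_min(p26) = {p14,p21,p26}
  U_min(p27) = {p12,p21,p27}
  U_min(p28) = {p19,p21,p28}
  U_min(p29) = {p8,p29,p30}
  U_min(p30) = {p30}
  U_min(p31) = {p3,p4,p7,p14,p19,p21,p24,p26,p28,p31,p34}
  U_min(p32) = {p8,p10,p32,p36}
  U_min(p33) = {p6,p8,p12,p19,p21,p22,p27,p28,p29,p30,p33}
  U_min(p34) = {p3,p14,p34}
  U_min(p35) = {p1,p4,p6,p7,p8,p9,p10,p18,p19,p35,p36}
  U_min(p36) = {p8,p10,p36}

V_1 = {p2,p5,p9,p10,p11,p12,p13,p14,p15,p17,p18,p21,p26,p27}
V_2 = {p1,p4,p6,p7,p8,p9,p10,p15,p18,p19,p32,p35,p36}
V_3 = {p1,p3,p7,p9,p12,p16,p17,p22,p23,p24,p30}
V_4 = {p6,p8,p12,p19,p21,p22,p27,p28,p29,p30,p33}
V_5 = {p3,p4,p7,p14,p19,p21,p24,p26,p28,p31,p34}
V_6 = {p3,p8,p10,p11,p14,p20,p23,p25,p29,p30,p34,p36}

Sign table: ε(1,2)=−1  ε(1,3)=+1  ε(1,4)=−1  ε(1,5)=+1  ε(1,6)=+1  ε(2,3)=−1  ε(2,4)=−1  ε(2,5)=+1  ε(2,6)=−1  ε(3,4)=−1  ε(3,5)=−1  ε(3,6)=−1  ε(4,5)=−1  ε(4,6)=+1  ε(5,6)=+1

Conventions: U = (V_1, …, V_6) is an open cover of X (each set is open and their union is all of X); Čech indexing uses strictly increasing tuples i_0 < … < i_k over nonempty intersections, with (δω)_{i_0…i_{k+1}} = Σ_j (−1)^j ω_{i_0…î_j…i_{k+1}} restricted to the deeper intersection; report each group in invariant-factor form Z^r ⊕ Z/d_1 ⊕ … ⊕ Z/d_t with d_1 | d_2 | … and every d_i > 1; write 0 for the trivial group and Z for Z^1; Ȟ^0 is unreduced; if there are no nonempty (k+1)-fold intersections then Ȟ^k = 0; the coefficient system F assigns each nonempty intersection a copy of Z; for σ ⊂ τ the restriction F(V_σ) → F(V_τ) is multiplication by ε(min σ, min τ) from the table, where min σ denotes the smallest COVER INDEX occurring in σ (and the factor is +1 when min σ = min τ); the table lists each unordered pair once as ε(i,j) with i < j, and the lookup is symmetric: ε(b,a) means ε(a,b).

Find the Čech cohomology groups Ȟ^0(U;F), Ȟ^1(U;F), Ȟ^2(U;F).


Ȟ^0(U;F) ≅ 0, Ȟ^1(U;F) ≅ Z/2 and Ȟ^2(U;F) ≅ Z

nerve simplices:
  V12={p9,p10,p15,p18} V13={p9,p12,p17} V14={p12,p21,p27} V15={p14,p21,p26} V16={p10,p11,p14} V23={p1,p7,p9} V24={p6,p8,p19} V25={p4,p7,p19} V26={p8,p10,p36} V34={p12,p22,p30} V35={p3,p7,p24} V36={p3,p23,p30} V45={p19,p21,p28} V46={p8,p29,p30} V56={p3,p14,p34}
  V123={p9} V126={p10} V134={p12} V145={p21} V156={p14} V235={p7} V245={p19} V246={p8} V346={p30} V356={p3}
C dims 6,15,10; δ0: rk 6, SNF 1^5·2; δ1: rk 9, SNF 1^9
degree 0: 6−6−0 = 0 → Ȟ^0 ≅ 0
degree 1: 15−9−6 = 0 plus torsion [2] → Ȟ^1 ≅ Z/2
degree 2: 10−0−9 = 1 → Ȟ^2 ≅ Z


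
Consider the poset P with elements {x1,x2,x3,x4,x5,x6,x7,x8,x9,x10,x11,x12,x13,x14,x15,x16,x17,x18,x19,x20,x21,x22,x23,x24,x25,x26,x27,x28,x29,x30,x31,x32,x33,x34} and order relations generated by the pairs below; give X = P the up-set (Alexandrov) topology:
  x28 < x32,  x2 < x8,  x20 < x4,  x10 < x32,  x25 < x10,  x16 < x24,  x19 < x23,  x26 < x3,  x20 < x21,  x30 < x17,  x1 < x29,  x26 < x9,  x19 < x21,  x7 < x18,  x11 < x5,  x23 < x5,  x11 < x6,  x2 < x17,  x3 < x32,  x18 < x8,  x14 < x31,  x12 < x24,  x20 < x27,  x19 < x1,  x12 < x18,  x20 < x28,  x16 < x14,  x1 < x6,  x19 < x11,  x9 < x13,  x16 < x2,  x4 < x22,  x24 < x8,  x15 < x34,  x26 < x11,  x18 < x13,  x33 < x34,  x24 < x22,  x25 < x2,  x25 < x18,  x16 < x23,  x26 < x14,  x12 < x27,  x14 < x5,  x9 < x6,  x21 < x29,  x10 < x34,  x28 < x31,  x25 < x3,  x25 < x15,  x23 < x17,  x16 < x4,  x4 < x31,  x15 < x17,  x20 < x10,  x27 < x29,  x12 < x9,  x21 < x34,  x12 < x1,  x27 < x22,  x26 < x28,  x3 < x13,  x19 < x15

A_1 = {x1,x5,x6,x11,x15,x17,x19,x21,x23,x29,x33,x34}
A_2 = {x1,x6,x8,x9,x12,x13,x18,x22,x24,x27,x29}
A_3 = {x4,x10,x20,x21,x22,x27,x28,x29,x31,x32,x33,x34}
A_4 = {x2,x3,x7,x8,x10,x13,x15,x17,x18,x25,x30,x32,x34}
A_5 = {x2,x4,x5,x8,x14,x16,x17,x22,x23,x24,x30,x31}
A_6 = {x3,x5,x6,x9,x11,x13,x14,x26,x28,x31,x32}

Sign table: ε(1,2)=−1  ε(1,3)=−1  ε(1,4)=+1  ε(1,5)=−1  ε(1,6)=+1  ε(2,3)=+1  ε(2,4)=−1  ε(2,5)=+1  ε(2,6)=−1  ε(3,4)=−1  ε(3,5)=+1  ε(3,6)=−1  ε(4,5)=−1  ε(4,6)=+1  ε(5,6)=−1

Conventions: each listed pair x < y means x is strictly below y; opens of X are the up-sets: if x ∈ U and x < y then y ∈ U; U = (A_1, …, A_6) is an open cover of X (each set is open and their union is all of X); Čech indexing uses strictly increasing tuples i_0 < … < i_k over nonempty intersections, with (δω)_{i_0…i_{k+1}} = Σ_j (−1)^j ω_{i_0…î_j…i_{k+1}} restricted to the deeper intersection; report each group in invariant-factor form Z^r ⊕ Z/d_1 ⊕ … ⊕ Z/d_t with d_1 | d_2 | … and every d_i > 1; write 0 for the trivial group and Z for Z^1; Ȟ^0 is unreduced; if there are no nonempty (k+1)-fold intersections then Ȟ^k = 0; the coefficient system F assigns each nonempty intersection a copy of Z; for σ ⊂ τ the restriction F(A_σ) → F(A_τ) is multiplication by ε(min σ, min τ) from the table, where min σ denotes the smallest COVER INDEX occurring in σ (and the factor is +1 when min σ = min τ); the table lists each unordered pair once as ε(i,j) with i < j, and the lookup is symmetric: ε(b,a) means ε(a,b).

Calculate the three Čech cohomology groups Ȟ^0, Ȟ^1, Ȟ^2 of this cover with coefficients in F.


nerve of the cover:
  A12={x1,x6,x29} A13={x21,x29,x33,x34} A14={x15,x17,x34} A15={x5,x17,x23} A16={x5,x6,x11} A23={x22,x27,x29} A24={x8,x13,x18} A25={x8,x22,x24} A26={x6,x9,x13} A34={x10,x32,x34} A35={x4,x22,x31} A36={x28,x31,x32} A45={x2,x8,x17,x30} A46={x3,x13,x32} A56={x5,x14,x31}
  A123={x29} A126={x6} A134={x34} A145={x17} A156={x5} A235={x22} A245={x8} A246={x13} A346={x32} A356={x31}
C dims 6,15,10; δ0: rk 5, SNF 1^5; δ1: rk 10, SNF 1^9·2
Ȟ^0 = (6 − 5) − 0 = 1, so Ȟ^0 ≅ Z
Ȟ^1 = (15 − 10) − 5 = 0, so Ȟ^1 ≅ 0
Ȟ^2 = (10 − 0) − 10 = 0 plus torsion [2], so Ȟ^2 ≅ Z/2

Ȟ^0(U;F) ≅ Z; Ȟ^1(U;F) ≅ 0; Ȟ^2(U;F) ≅ Z/2


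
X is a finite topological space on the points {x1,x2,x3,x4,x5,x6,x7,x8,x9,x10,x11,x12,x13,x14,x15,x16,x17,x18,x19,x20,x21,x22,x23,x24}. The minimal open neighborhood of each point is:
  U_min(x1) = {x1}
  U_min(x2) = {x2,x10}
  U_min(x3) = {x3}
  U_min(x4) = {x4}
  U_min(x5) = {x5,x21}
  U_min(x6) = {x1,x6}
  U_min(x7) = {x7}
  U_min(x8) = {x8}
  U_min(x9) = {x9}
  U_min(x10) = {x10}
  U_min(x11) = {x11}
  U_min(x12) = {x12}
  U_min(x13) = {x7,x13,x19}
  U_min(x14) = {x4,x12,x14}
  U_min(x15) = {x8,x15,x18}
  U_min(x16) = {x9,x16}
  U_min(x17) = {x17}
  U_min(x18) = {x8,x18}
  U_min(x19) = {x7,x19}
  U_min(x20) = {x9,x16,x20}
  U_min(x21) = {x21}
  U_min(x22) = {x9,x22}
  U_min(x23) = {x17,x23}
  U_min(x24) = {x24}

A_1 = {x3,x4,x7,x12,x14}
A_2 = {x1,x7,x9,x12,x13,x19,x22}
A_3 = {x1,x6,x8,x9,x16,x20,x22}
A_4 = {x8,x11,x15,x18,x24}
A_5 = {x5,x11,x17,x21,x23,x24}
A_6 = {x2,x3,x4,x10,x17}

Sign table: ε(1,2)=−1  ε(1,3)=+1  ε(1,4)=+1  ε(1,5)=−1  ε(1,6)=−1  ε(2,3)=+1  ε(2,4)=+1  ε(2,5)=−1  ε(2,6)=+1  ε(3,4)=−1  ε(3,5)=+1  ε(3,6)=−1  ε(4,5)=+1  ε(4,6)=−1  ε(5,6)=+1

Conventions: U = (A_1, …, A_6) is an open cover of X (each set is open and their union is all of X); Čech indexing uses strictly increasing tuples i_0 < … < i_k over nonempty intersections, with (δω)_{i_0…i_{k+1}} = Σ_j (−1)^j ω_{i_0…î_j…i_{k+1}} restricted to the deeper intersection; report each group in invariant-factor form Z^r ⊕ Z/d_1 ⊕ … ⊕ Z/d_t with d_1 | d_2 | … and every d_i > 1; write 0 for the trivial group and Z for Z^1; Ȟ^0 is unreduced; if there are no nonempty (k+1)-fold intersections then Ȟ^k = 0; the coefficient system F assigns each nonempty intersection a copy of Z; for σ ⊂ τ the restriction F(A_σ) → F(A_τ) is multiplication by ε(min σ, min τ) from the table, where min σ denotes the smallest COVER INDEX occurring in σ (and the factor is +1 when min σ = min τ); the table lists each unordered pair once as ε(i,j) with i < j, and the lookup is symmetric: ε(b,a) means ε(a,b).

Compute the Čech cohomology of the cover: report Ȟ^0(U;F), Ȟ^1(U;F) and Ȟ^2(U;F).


Ȟ^0(U;F) ≅ 0, Ȟ^1(U;F) ≅ Z/2 and Ȟ^2(U;F) ≅ 0

cover nerve:
  A12={x7,x12} A16={x3,x4} A23={x1,x9,x22} A34={x8} A45={x11,x24} A56={x17}
C dims 6,6; δ0: rk 6, SNF 1^5·2
Ȟ^0: (6−6)−0=0 ⇒ 0
Ȟ^1: (6−0)−6=0 plus torsion [2] ⇒ Z/2
Ȟ^2: (0−0)−0=0 ⇒ 0


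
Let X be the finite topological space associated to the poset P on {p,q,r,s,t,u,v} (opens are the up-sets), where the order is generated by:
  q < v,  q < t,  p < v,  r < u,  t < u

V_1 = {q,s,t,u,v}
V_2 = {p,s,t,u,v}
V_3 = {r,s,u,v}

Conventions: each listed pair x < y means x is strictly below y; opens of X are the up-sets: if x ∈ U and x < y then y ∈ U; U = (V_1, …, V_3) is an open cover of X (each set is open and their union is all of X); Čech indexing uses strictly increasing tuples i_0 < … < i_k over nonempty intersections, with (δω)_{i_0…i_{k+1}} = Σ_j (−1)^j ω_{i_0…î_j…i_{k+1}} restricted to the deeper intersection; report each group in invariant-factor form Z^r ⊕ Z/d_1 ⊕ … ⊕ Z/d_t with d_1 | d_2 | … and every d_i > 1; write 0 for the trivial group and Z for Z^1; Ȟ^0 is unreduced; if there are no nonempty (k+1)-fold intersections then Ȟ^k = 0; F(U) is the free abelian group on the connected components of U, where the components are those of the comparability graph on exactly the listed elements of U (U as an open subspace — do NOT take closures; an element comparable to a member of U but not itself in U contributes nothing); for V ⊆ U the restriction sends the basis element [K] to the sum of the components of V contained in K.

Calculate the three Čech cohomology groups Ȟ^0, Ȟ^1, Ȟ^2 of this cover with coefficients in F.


Ȟ^0 ≅ Z^2,  Ȟ^1 ≅ 0,  Ȟ^2 ≅ 0

nonempty intersections:
  V12={s,t,u,v} V13={s,u,v} V23={s,u,v}
  V123={s,u,v}
components per intersection:
  V1: {q,t,u,v} {s}
  V2: {p,v} {s} {t,u}
  V3: {r,u} {s} {v}
  V12: {s} {t,u} {v}
  V13: {s} {u} {v}
  V23: {s} {u} {v}
  V123: {s} {u} {v}
C dims 8,9,3; δ0: rk 6, SNF 1^6; δ1: rk 3, SNF 1^3
Ȟ^0: (8−6)−0=2 ⇒ Z^2
Ȟ^1: (9−3)−6=0 ⇒ 0
Ȟ^2: (3−0)−3=0 ⇒ 0


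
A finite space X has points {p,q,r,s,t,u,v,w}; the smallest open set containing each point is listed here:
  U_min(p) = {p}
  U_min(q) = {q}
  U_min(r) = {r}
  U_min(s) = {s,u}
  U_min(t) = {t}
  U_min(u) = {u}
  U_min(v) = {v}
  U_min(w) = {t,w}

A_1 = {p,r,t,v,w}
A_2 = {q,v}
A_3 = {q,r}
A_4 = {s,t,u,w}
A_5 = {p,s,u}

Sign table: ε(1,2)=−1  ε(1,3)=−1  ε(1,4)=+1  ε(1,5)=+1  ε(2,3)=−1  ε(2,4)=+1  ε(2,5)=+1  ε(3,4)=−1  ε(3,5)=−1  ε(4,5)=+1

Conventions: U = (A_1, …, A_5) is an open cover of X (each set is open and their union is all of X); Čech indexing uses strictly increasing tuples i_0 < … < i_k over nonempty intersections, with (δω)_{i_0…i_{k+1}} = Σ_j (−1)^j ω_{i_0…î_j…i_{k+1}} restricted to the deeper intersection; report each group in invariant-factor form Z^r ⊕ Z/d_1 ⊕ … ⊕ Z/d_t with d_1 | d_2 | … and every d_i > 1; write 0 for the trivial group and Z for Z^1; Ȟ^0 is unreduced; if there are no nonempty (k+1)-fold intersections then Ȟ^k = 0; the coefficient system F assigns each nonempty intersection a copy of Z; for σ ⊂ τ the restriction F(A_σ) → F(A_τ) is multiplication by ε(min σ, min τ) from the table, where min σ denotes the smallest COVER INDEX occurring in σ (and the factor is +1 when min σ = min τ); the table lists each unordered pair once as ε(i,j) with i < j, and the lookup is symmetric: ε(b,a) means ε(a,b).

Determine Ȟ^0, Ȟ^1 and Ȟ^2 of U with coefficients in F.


Ȟ^0(U;F) ≅ 0; Ȟ^1(U;F) ≅ Z ⊕ Z/2; Ȟ^2(U;F) ≅ 0

nonempty overlaps:
  A12={v} A13={r} A14={t,w} A15={p} A23={q} A45={s,u}
C dims 5,6; δ0: rk 5, SNF 1^4·2
degree 0: 5−5−0 = 0 → Ȟ^0 ≅ 0
degree 1: 6−0−5 = 1 plus torsion [2] → Ȟ^1 ≅ Z ⊕ Z/2
degree 2: 0−0−0 = 0 → Ȟ^2 ≅ 0
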